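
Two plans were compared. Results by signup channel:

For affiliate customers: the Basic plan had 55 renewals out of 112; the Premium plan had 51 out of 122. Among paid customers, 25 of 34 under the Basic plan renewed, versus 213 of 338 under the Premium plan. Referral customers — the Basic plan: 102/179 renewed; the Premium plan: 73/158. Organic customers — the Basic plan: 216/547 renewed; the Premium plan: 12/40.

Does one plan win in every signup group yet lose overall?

Yes

Affiliate: the Basic plan 55/112 = 49.1%, the Premium plan 51/122 = 41.8% → the Basic plan
Paid: the Basic plan 25/34 = 73.5%, the Premium plan 213/338 = 63.0% → the Basic plan
Referral: the Basic plan 102/179 = 57.0%, the Premium plan 73/158 = 46.2% → the Basic plan
Organic: the Basic plan 216/547 = 39.5%, the Premium plan 12/40 = 30.0% → the Basic plan
Overall: the Basic plan 398/872 = 45.6%, the Premium plan 349/658 = 53.0% → the Premium plan
The Basic plan wins each signup group but the Premium plan wins overall — the comparison reverses. The Basic plan's customers skew toward organic, which has a lower base rate.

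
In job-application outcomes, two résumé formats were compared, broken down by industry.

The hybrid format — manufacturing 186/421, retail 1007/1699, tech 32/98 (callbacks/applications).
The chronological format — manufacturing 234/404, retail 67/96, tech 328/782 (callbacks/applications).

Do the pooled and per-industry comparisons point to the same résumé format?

Manufacturing: the hybrid format 186/421 = 44.2%, the chronological format 234/404 = 57.9% → the chronological format
Retail: the hybrid format 1007/1699 = 59.3%, the chronological format 67/96 = 69.8% → the chronological format
Tech: the hybrid format 32/98 = 32.7%, the chronological format 328/782 = 41.9% → the chronological format
Overall: the hybrid format 1225/2218 = 55.2%, the chronological format 629/1282 = 49.1% → the hybrid format
The chronological format wins each industry group but the hybrid format wins overall — the comparison reverses. The chronological format's applications skew toward tech, which has a lower base rate.

No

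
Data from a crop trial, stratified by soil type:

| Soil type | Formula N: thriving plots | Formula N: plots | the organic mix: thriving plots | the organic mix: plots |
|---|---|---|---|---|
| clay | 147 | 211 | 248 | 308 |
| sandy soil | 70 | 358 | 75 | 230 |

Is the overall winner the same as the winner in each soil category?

Clay: Formula N 147/211 = 69.7%, the organic mix 248/308 = 80.5% → the organic mix
Sandy soil: Formula N 70/358 = 19.6%, the organic mix 75/230 = 32.6% → the organic mix
Overall: Formula N 217/569 = 38.1%, the organic mix 323/538 = 60.0% → the organic mix
The organic mix wins overall and in every soil group — no reversal.

Yes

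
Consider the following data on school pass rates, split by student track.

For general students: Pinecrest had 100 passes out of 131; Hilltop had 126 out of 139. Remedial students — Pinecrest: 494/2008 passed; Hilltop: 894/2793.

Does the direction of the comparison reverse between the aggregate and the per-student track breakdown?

General: Pinecrest 100/131 = 76.3%, Hilltop 126/139 = 90.6% → Hilltop
Remedial: Pinecrest 494/2008 = 24.6%, Hilltop 894/2793 = 32.0% → Hilltop
Overall: Pinecrest 594/2139 = 27.8%, Hilltop 1020/2932 = 34.8% → Hilltop
Hilltop wins overall and in every student group — no reversal.

No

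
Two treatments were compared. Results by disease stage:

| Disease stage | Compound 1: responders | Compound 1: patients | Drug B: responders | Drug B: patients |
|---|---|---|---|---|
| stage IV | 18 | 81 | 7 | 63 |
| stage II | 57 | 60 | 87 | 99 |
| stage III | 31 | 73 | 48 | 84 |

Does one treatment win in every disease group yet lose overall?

Stage IV: Compound 1 18/81 = 22.2%, Drug B 7/63 = 11.1% → Compound 1
Stage II: Compound 1 57/60 = 95.0%, Drug B 87/99 = 87.9% → Compound 1
Stage III: Compound 1 31/73 = 42.5%, Drug B 48/84 = 57.1% → Drug B
Overall: Compound 1 106/214 = 49.5%, Drug B 142/246 = 57.7% → Drug B
Neither sweeps: Compound 1 wins 2 of 3 groups, Drug B wins 1. Drug B wins overall but not every group — no Simpson reversal.

No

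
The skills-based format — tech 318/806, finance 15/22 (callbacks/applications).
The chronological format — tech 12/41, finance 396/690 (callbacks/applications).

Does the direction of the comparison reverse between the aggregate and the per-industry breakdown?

Tech: the skills-based format 318/806 = 39.5%, the chronological format 12/41 = 29.3% → the skills-based format
Finance: the skills-based format 15/22 = 68.2%, the chronological format 396/690 = 57.4% → the skills-based format
Overall: the skills-based format 333/828 = 40.2%, the chronological format 408/731 = 55.8% → the chronological format
The skills-based format wins each industry group but the chronological format wins overall — the comparison reverses. The skills-based format's applications skew toward tech, which has a lower base rate.

Yes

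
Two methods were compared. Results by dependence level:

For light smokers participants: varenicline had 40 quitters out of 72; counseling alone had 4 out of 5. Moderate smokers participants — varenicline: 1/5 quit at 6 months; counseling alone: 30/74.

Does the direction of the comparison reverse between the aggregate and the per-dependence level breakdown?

Light smokers: varenicline 40/72 = 55.6%, counseling alone 4/5 = 80.0% → counseling alone
Moderate smokers: varenicline 1/5 = 20.0%, counseling alone 30/74 = 40.5% → counseling alone
Overall: varenicline 41/77 = 53.2%, counseling alone 34/79 = 43.0% → varenicline
Counseling alone wins each dependence group but varenicline wins overall — the comparison reverses. Counseling alone's participants skew toward moderate smokers, which has a lower base rate.

Yes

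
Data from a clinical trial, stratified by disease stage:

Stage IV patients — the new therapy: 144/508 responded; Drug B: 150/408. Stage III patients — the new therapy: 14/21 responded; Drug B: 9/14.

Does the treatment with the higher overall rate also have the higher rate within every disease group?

Stage IV: the new therapy 144/508 = 28.3%, Drug B 150/408 = 36.8% → Drug B
Stage III: the new therapy 14/21 = 66.7%, Drug B 9/14 = 64.3% → the new therapy
Overall: the new therapy 158/529 = 29.9%, Drug B 159/422 = 37.7% → Drug B
Neither sweeps: the new therapy wins 1 of 2 groups, Drug B wins 1. Drug B wins overall but not every group — no Simpson reversal.

No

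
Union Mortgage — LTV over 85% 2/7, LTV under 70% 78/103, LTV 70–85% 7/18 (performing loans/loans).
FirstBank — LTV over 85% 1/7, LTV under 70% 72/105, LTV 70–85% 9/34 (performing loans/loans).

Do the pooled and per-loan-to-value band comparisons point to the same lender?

LTV over 85%: Union Mortgage 2/7 = 28.6%, FirstBank 1/7 = 14.3% → Union Mortgage
LTV under 70%: Union Mortgage 78/103 = 75.7%, FirstBank 72/105 = 68.6% → Union Mortgage
LTV 70–85%: Union Mortgage 7/18 = 38.9%, FirstBank 9/34 = 26.5% → Union Mortgage
Overall: Union Mortgage 87/128 = 68.0%, FirstBank 82/146 = 56.2% → Union Mortgage
Union Mortgage wins overall and in every loan-to-value group — no reversal.

Yes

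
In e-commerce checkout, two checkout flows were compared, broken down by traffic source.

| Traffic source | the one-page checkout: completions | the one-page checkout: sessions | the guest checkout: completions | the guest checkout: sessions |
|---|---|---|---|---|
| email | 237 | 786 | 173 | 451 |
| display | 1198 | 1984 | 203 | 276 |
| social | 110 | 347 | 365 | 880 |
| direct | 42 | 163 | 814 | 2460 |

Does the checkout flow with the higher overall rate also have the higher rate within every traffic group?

No

Email: the one-page checkout 237/786 = 30.2%, the guest checkout 173/451 = 38.4% → the guest checkout
Display: the one-page checkout 1198/1984 = 60.4%, the guest checkout 203/276 = 73.6% → the guest checkout
Social: the one-page checkout 110/347 = 31.7%, the guest checkout 365/880 = 41.5% → the guest checkout
Direct: the one-page checkout 42/163 = 25.8%, the guest checkout 814/2460 = 33.1% → the guest checkout
Overall: the one-page checkout 1587/3280 = 48.4%, the guest checkout 1555/4067 = 38.2% → the one-page checkout
The guest checkout wins each traffic group but the one-page checkout wins overall — the comparison reverses. The guest checkout's sessions skew toward direct, which has a lower base rate.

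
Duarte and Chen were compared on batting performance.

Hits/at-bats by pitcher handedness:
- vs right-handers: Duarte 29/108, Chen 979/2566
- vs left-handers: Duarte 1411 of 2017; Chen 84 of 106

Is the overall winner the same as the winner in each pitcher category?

No

Vs right-handers: Duarte 29/108 = 26.9%, Chen 979/2566 = 38.2% → Chen
Vs left-handers: Duarte 1411/2017 = 70.0%, Chen 84/106 = 79.2% → Chen
Overall: Duarte 1440/2125 = 67.8%, Chen 1063/2672 = 39.8% → Duarte
Chen wins each pitcher group but Duarte wins overall — the comparison reverses. Chen's at-bats skew toward vs right-handers, which has a lower base rate.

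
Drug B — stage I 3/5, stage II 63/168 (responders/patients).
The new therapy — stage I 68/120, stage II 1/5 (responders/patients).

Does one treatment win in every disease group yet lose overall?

Stage I: Drug B 3/5 = 60.0%, the new therapy 68/120 = 56.7% → Drug B
Stage II: Drug B 63/168 = 37.5%, the new therapy 1/5 = 20.0% → Drug B
Overall: Drug B 66/173 = 38.2%, the new therapy 69/125 = 55.2% → the new therapy
Drug B wins each disease group but the new therapy wins overall — the comparison reverses. Drug B's patients skew toward stage II, which has a lower base rate.

Yes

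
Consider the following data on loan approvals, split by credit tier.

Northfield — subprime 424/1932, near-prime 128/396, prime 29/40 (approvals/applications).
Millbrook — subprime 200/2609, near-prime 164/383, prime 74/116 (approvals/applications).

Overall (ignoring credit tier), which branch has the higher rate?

Northfield

Subprime: Northfield 424/1932 = 21.9%, Millbrook 200/2609 = 7.7% → Northfield
Near-prime: Northfield 128/396 = 32.3%, Millbrook 164/383 = 42.8% → Millbrook
Prime: Northfield 29/40 = 72.5%, Millbrook 74/116 = 63.8% → Northfield
Overall: Northfield 581/2368 = 24.5%, Millbrook 438/3108 = 14.1% → Northfield
(Neither sweeps every credit group, but Northfield has the higher pooled rate.)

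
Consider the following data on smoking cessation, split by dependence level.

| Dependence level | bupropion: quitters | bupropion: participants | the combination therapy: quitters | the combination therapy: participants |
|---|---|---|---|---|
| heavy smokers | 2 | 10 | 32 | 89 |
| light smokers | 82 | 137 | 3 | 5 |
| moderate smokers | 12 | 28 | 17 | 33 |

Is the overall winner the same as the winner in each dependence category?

No

Heavy smokers: bupropion 2/10 = 20.0%, the combination therapy 32/89 = 36.0% → the combination therapy
Light smokers: bupropion 82/137 = 59.9%, the combination therapy 3/5 = 60.0% → the combination therapy
Moderate smokers: bupropion 12/28 = 42.9%, the combination therapy 17/33 = 51.5% → the combination therapy
Overall: bupropion 96/175 = 54.9%, the combination therapy 52/127 = 40.9% → bupropion
The combination therapy wins each dependence group but bupropion wins overall — the comparison reverses. The combination therapy's participants skew toward heavy smokers, which has a lower base rate.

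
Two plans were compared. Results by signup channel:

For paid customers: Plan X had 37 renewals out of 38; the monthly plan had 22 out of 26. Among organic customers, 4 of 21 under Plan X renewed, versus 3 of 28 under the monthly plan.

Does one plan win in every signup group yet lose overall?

Paid: Plan X 37/38 = 97.4%, the monthly plan 22/26 = 84.6% → Plan X
Organic: Plan X 4/21 = 19.0%, the monthly plan 3/28 = 10.7% → Plan X
Overall: Plan X 41/59 = 69.5%, the monthly plan 25/54 = 46.3% → Plan X
Plan X wins overall and in every signup group — no reversal.

No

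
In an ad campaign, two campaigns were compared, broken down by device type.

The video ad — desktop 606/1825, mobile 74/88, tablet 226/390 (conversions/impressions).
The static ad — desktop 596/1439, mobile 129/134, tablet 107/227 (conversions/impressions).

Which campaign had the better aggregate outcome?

the static ad

Desktop: the video ad 606/1825 = 33.2%, the static ad 596/1439 = 41.4% → the static ad
Mobile: the video ad 74/88 = 84.1%, the static ad 129/134 = 96.3% → the static ad
Tablet: the video ad 226/390 = 57.9%, the static ad 107/227 = 47.1% → the video ad
Overall: the video ad 906/2303 = 39.3%, the static ad 832/1800 = 46.2% → the static ad
(Neither sweeps every device group, but the static ad has the higher pooled rate.)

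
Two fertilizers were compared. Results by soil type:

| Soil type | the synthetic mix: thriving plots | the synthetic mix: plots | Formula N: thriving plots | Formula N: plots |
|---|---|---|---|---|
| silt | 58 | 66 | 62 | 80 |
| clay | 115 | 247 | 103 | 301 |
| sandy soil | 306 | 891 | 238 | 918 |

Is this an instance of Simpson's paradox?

Silt: the synthetic mix 58/66 = 87.9%, Formula N 62/80 = 77.5% → the synthetic mix
Clay: the synthetic mix 115/247 = 46.6%, Formula N 103/301 = 34.2% → the synthetic mix
Sandy soil: the synthetic mix 306/891 = 34.3%, Formula N 238/918 = 25.9% → the synthetic mix
Overall: the synthetic mix 479/1204 = 39.8%, Formula N 403/1299 = 31.0% → the synthetic mix
The synthetic mix wins overall and in every soil group — no reversal.

No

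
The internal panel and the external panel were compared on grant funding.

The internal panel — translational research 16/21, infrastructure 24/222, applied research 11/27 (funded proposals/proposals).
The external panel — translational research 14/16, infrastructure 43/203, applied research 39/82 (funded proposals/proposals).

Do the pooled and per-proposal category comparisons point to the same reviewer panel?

Translational research: the internal panel 16/21 = 76.2%, the external panel 14/16 = 87.5% → the external panel
Infrastructure: the internal panel 24/222 = 10.8%, the external panel 43/203 = 21.2% → the external panel
Applied research: the internal panel 11/27 = 40.7%, the external panel 39/82 = 47.6% → the external panel
Overall: the internal panel 51/270 = 18.9%, the external panel 96/301 = 31.9% → the external panel
The external panel wins overall and in every proposal group — no reversal.

Yes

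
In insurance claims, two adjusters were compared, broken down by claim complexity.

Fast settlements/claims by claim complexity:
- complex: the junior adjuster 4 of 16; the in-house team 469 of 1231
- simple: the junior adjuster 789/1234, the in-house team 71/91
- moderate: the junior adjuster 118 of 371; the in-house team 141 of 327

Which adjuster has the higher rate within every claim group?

the in-house team

Complex: the junior adjuster 4/16 = 25.0%, the in-house team 469/1231 = 38.1% → the in-house team
Simple: the junior adjuster 789/1234 = 63.9%, the in-house team 71/91 = 78.0% → the in-house team
Moderate: the junior adjuster 118/371 = 31.8%, the in-house team 141/327 = 43.1% → the in-house team
The in-house team has the higher rate in all 3 groups.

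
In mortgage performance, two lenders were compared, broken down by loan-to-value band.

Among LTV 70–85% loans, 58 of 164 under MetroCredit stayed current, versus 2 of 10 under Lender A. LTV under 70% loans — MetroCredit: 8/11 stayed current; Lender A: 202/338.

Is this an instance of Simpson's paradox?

LTV 70–85%: MetroCredit 58/164 = 35.4%, Lender A 2/10 = 20.0% → MetroCredit
LTV under 70%: MetroCredit 8/11 = 72.7%, Lender A 202/338 = 59.8% → MetroCredit
Overall: MetroCredit 66/175 = 37.7%, Lender A 204/348 = 58.6% → Lender A
MetroCredit wins each loan-to-value group but Lender A wins overall — the comparison reverses. MetroCredit's loans skew toward LTV 70–85%, which has a lower base rate.

Yes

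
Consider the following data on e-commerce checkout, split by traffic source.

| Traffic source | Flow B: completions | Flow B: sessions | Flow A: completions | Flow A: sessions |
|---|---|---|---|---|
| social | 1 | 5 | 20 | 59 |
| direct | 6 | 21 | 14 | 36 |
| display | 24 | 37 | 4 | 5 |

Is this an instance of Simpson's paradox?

Yes

Social: Flow B 1/5 = 20.0%, Flow A 20/59 = 33.9% → Flow A
Direct: Flow B 6/21 = 28.6%, Flow A 14/36 = 38.9% → Flow A
Display: Flow B 24/37 = 64.9%, Flow A 4/5 = 80.0% → Flow A
Overall: Flow B 31/63 = 49.2%, Flow A 38/100 = 38.0% → Flow B
Flow A wins each traffic group but Flow B wins overall — the comparison reverses. Flow A's sessions skew toward social, which has a lower base rate.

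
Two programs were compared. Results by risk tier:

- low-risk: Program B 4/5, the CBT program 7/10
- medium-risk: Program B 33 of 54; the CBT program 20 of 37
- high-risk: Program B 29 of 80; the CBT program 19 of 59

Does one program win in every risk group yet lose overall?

Low-risk: Program B 4/5 = 80.0%, the CBT program 7/10 = 70.0% → Program B
Medium-risk: Program B 33/54 = 61.1%, the CBT program 20/37 = 54.1% → Program B
High-risk: Program B 29/80 = 36.2%, the CBT program 19/59 = 32.2% → Program B
Overall: Program B 66/139 = 47.5%, the CBT program 46/106 = 43.4% → Program B
Program B wins overall and in every risk group — no reversal.

No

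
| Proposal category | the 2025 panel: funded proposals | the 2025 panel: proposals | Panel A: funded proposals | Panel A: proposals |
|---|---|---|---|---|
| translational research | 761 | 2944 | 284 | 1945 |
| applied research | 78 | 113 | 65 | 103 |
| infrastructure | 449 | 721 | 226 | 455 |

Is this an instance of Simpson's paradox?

Translational research: the 2025 panel 761/2944 = 25.8%, Panel A 284/1945 = 14.6% → the 2025 panel
Applied research: the 2025 panel 78/113 = 69.0%, Panel A 65/103 = 63.1% → the 2025 panel
Infrastructure: the 2025 panel 449/721 = 62.3%, Panel A 226/455 = 49.7% → the 2025 panel
Overall: the 2025 panel 1288/3778 = 34.1%, Panel A 575/2503 = 23.0% → the 2025 panel
The 2025 panel wins overall and in every proposal group — no reversal.

No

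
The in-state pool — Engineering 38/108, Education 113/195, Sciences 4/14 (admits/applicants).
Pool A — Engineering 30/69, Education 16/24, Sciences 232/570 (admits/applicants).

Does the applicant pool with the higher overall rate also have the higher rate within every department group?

Engineering: the in-state pool 38/108 = 35.2%, Pool A 30/69 = 43.5% → Pool A
Education: the in-state pool 113/195 = 57.9%, Pool A 16/24 = 66.7% → Pool A
Sciences: the in-state pool 4/14 = 28.6%, Pool A 232/570 = 40.7% → Pool A
Overall: the in-state pool 155/317 = 48.9%, Pool A 278/663 = 41.9% → the in-state pool
Pool A wins each department group but the in-state pool wins overall — the comparison reverses. Pool A's applicants skew toward Sciences, which has a lower base rate.

No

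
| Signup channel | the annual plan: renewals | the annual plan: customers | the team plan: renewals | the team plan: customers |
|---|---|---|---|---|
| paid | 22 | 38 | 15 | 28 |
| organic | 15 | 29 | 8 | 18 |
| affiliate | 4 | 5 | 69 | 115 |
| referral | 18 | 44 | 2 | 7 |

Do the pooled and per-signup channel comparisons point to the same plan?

No

Paid: the annual plan 22/38 = 57.9%, the team plan 15/28 = 53.6% → the annual plan
Organic: the annual plan 15/29 = 51.7%, the team plan 8/18 = 44.4% → the annual plan
Affiliate: the annual plan 4/5 = 80.0%, the team plan 69/115 = 60.0% → the annual plan
Referral: the annual plan 18/44 = 40.9%, the team plan 2/7 = 28.6% → the annual plan
Overall: the annual plan 59/116 = 50.9%, the team plan 94/168 = 56.0% → the team plan
The annual plan wins each signup group but the team plan wins overall — the comparison reverses. The annual plan's customers skew toward referral, which has a lower base rate.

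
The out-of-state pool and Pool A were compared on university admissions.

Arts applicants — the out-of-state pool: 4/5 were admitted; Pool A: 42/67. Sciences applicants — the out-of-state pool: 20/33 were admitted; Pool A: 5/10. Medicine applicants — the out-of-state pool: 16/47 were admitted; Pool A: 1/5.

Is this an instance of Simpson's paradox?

Arts: the out-of-state pool 4/5 = 80.0%, Pool A 42/67 = 62.7% → the out-of-state pool
Sciences: the out-of-state pool 20/33 = 60.6%, Pool A 5/10 = 50.0% → the out-of-state pool
Medicine: the out-of-state pool 16/47 = 34.0%, Pool A 1/5 = 20.0% → the out-of-state pool
Overall: the out-of-state pool 40/85 = 47.1%, Pool A 48/82 = 58.5% → Pool A
The out-of-state pool wins each department group but Pool A wins overall — the comparison reverses. The out-of-state pool's applicants skew toward Medicine, which has a lower base rate.

Yes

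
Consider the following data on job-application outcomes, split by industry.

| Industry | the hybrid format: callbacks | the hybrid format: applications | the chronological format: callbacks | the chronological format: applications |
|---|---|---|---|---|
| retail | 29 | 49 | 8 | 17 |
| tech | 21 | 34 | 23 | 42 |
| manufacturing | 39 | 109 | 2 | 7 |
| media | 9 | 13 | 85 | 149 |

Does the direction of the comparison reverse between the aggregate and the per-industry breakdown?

Retail: the hybrid format 29/49 = 59.2%, the chronological format 8/17 = 47.1% → the hybrid format
Tech: the hybrid format 21/34 = 61.8%, the chronological format 23/42 = 54.8% → the hybrid format
Manufacturing: the hybrid format 39/109 = 35.8%, the chronological format 2/7 = 28.6% → the hybrid format
Media: the hybrid format 9/13 = 69.2%, the chronological format 85/149 = 57.0% → the hybrid format
Overall: the hybrid format 98/205 = 47.8%, the chronological format 118/215 = 54.9% → the chronological format
The hybrid format wins each industry group but the chronological format wins overall — the comparison reverses. The hybrid format's applications skew toward manufacturing, which has a lower base rate.

Yes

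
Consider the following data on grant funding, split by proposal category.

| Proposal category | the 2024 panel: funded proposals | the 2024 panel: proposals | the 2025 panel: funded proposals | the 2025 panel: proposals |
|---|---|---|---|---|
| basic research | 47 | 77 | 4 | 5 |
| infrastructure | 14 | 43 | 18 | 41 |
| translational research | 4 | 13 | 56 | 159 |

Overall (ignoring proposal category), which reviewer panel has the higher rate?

Basic research: the 2024 panel 47/77 = 61.0%, the 2025 panel 4/5 = 80.0% → the 2025 panel
Infrastructure: the 2024 panel 14/43 = 32.6%, the 2025 panel 18/41 = 43.9% → the 2025 panel
Translational research: the 2024 panel 4/13 = 30.8%, the 2025 panel 56/159 = 35.2% → the 2025 panel
Overall: the 2024 panel 65/133 = 48.9%, the 2025 panel 78/205 = 38.0% → the 2024 panel
(The 2025 panel wins every proposal group but the 2024 panel wins overall — the 2025 panel's proposals skew toward the low-rate translational research group.)

the 2024 panel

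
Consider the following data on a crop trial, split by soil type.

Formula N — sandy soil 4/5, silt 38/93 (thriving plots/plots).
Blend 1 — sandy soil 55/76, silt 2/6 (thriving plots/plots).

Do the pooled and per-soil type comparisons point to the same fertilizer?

No

Sandy soil: Formula N 4/5 = 80.0%, Blend 1 55/76 = 72.4% → Formula N
Silt: Formula N 38/93 = 40.9%, Blend 1 2/6 = 33.3% → Formula N
Overall: Formula N 42/98 = 42.9%, Blend 1 57/82 = 69.5% → Blend 1
Formula N wins each soil group but Blend 1 wins overall — the comparison reverses. Formula N's plots skew toward silt, which has a lower base rate.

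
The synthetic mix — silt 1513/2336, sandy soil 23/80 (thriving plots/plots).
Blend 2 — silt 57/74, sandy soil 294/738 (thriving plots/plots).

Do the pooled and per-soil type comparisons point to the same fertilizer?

No

Silt: the synthetic mix 1513/2336 = 64.8%, Blend 2 57/74 = 77.0% → Blend 2
Sandy soil: the synthetic mix 23/80 = 28.8%, Blend 2 294/738 = 39.8% → Blend 2
Overall: the synthetic mix 1536/2416 = 63.6%, Blend 2 351/812 = 43.2% → the synthetic mix
Blend 2 wins each soil group but the synthetic mix wins overall — the comparison reverses. Blend 2's plots skew toward sandy soil, which has a lower base rate.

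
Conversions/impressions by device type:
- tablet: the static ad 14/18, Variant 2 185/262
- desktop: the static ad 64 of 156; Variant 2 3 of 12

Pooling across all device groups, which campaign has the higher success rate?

Tablet: the static ad 14/18 = 77.8%, Variant 2 185/262 = 70.6% → the static ad
Desktop: the static ad 64/156 = 41.0%, Variant 2 3/12 = 25.0% → the static ad
Overall: the static ad 78/174 = 44.8%, Variant 2 188/274 = 68.6% → Variant 2
(The static ad wins every device group but Variant 2 wins overall — the static ad's impressions skew toward the low-rate desktop group.)

Variant 2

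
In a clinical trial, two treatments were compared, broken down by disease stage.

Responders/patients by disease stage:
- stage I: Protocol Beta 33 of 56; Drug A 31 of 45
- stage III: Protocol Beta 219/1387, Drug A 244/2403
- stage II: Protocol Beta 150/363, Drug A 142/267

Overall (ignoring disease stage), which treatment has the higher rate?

Stage I: Protocol Beta 33/56 = 58.9%, Drug A 31/45 = 68.9% → Drug A
Stage III: Protocol Beta 219/1387 = 15.8%, Drug A 244/2403 = 10.2% → Protocol Beta
Stage II: Protocol Beta 150/363 = 41.3%, Drug A 142/267 = 53.2% → Drug A
Overall: Protocol Beta 402/1806 = 22.3%, Drug A 417/2715 = 15.4% → Protocol Beta
(Neither sweeps every disease group, but Protocol Beta has the higher pooled rate.)

Protocol Beta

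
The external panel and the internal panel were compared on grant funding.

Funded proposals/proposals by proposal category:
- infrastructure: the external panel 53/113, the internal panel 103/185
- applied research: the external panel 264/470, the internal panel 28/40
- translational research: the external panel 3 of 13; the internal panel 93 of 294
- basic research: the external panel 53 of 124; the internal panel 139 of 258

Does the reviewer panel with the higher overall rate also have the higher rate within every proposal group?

No

Infrastructure: the external panel 53/113 = 46.9%, the internal panel 103/185 = 55.7% → the internal panel
Applied research: the external panel 264/470 = 56.2%, the internal panel 28/40 = 70.0% → the internal panel
Translational research: the external panel 3/13 = 23.1%, the internal panel 93/294 = 31.6% → the internal panel
Basic research: the external panel 53/124 = 42.7%, the internal panel 139/258 = 53.9% → the internal panel
Overall: the external panel 373/720 = 51.8%, the internal panel 363/777 = 46.7% → the external panel
The internal panel wins each proposal group but the external panel wins overall — the comparison reverses. The internal panel's proposals skew toward translational research, which has a lower base rate.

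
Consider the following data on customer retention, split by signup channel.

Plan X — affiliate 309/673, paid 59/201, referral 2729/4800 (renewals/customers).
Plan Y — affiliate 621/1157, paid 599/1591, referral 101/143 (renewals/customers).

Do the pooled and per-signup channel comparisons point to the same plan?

No

Affiliate: Plan X 309/673 = 45.9%, Plan Y 621/1157 = 53.7% → Plan Y
Paid: Plan X 59/201 = 29.4%, Plan Y 599/1591 = 37.6% → Plan Y
Referral: Plan X 2729/4800 = 56.9%, Plan Y 101/143 = 70.6% → Plan Y
Overall: Plan X 3097/5674 = 54.6%, Plan Y 1321/2891 = 45.7% → Plan X
Plan Y wins each signup group but Plan X wins overall — the comparison reverses. Plan Y's customers skew toward paid, which has a lower base rate.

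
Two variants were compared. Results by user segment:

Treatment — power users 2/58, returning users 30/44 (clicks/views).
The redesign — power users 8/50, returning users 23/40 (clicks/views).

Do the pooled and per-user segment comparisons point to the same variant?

Power users: Treatment 2/58 = 3.4%, the redesign 8/50 = 16.0% → the redesign
Returning users: Treatment 30/44 = 68.2%, the redesign 23/40 = 57.5% → Treatment
Overall: Treatment 32/102 = 31.4%, the redesign 31/90 = 34.4% → the redesign
Neither sweeps: Treatment wins 1 of 2 groups, the redesign wins 1. The redesign wins overall but not every group — no Simpson reversal.

No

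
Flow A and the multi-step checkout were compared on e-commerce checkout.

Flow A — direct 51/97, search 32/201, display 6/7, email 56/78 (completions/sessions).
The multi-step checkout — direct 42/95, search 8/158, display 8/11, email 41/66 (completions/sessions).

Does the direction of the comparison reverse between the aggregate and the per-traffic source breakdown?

Direct: Flow A 51/97 = 52.6%, the multi-step checkout 42/95 = 44.2% → Flow A
Search: Flow A 32/201 = 15.9%, the multi-step checkout 8/158 = 5.1% → Flow A
Display: Flow A 6/7 = 85.7%, the multi-step checkout 8/11 = 72.7% → Flow A
Email: Flow A 56/78 = 71.8%, the multi-step checkout 41/66 = 62.1% → Flow A
Overall: Flow A 145/383 = 37.9%, the multi-step checkout 99/330 = 30.0% → Flow A
Flow A wins overall and in every traffic group — no reversal.

No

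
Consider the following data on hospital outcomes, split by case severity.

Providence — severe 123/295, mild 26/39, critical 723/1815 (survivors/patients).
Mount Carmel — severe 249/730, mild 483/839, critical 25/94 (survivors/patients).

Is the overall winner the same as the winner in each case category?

Severe: Providence 123/295 = 41.7%, Mount Carmel 249/730 = 34.1% → Providence
Mild: Providence 26/39 = 66.7%, Mount Carmel 483/839 = 57.6% → Providence
Critical: Providence 723/1815 = 39.8%, Mount Carmel 25/94 = 26.6% → Providence
Overall: Providence 872/2149 = 40.6%, Mount Carmel 757/1663 = 45.5% → Mount Carmel
Providence wins each case group but Mount Carmel wins overall — the comparison reverses. Providence's patients skew toward critical, which has a lower base rate.

No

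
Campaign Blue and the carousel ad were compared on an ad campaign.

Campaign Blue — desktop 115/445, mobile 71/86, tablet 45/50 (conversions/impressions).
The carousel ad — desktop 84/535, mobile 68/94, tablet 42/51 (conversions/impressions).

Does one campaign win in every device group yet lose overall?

No

Desktop: Campaign Blue 115/445 = 25.8%, the carousel ad 84/535 = 15.7% → Campaign Blue
Mobile: Campaign Blue 71/86 = 82.6%, the carousel ad 68/94 = 72.3% → Campaign Blue
Tablet: Campaign Blue 45/50 = 90.0%, the carousel ad 42/51 = 82.4% → Campaign Blue
Overall: Campaign Blue 231/581 = 39.8%, the carousel ad 194/680 = 28.5% → Campaign Blue
Campaign Blue wins overall and in every device group — no reversal.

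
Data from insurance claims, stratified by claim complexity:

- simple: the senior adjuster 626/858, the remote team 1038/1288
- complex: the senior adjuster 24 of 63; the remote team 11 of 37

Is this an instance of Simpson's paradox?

No

Simple: the senior adjuster 626/858 = 73.0%, the remote team 1038/1288 = 80.6% → the remote team
Complex: the senior adjuster 24/63 = 38.1%, the remote team 11/37 = 29.7% → the senior adjuster
Overall: the senior adjuster 650/921 = 70.6%, the remote team 1049/1325 = 79.2% → the remote team
Neither sweeps: the senior adjuster wins 1 of 2 groups, the remote team wins 1. The remote team wins overall but not every group — no Simpson reversal.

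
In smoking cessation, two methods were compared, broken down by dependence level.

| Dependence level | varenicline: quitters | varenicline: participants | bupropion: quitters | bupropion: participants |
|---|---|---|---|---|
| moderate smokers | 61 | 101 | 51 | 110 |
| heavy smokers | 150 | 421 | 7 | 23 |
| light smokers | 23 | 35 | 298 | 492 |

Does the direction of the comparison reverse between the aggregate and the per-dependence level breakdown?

Moderate smokers: varenicline 61/101 = 60.4%, bupropion 51/110 = 46.4% → varenicline
Heavy smokers: varenicline 150/421 = 35.6%, bupropion 7/23 = 30.4% → varenicline
Light smokers: varenicline 23/35 = 65.7%, bupropion 298/492 = 60.6% → varenicline
Overall: varenicline 234/557 = 42.0%, bupropion 356/625 = 57.0% → bupropion
Varenicline wins each dependence group but bupropion wins overall — the comparison reverses. Varenicline's participants skew toward heavy smokers, which has a lower base rate.

Yes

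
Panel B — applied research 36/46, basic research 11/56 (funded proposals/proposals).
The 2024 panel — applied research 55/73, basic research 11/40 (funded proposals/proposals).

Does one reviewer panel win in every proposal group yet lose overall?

No

Applied research: Panel B 36/46 = 78.3%, the 2024 panel 55/73 = 75.3% → Panel B
Basic research: Panel B 11/56 = 19.6%, the 2024 panel 11/40 = 27.5% → the 2024 panel
Overall: Panel B 47/102 = 46.1%, the 2024 panel 66/113 = 58.4% → the 2024 panel
Neither sweeps: Panel B wins 1 of 2 groups, the 2024 panel wins 1. The 2024 panel wins overall but not every group — no Simpson reversal.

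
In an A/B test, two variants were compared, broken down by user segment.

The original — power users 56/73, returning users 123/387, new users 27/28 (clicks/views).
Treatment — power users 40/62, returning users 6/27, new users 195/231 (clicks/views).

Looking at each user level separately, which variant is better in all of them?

Power users: the original 56/73 = 76.7%, Treatment 40/62 = 64.5% → the original
Returning users: the original 123/387 = 31.8%, Treatment 6/27 = 22.2% → the original
New users: the original 27/28 = 96.4%, Treatment 195/231 = 84.4% → the original
The original has the higher rate in all 3 groups.

the original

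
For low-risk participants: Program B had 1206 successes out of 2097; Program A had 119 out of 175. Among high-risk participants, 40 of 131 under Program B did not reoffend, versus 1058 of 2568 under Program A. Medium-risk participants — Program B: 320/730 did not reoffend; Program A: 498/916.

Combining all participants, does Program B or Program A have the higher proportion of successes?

Low-risk: Program B 1206/2097 = 57.5%, Program A 119/175 = 68.0% → Program A
High-risk: Program B 40/131 = 30.5%, Program A 1058/2568 = 41.2% → Program A
Medium-risk: Program B 320/730 = 43.8%, Program A 498/916 = 54.4% → Program A
Overall: Program B 1566/2958 = 52.9%, Program A 1675/3659 = 45.8% → Program B
(Program A wins every risk group but Program B wins overall — Program A's participants skew toward the low-rate high-risk group.)

Program B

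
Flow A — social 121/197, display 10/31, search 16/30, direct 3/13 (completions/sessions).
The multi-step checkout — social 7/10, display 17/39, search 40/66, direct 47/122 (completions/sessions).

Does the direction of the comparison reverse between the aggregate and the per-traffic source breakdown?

Yes

Social: Flow A 121/197 = 61.4%, the multi-step checkout 7/10 = 70.0% → the multi-step checkout
Display: Flow A 10/31 = 32.3%, the multi-step checkout 17/39 = 43.6% → the multi-step checkout
Search: Flow A 16/30 = 53.3%, the multi-step checkout 40/66 = 60.6% → the multi-step checkout
Direct: Flow A 3/13 = 23.1%, the multi-step checkout 47/122 = 38.5% → the multi-step checkout
Overall: Flow A 150/271 = 55.4%, the multi-step checkout 111/237 = 46.8% → Flow A
The multi-step checkout wins each traffic group but Flow A wins overall — the comparison reverses. The multi-step checkout's sessions skew toward direct, which has a lower base rate.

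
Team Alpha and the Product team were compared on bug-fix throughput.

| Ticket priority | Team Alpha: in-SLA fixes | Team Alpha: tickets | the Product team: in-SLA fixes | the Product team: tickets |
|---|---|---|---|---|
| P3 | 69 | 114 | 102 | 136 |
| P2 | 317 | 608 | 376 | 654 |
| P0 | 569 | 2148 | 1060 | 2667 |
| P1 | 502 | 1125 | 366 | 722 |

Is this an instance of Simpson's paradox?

No

P3: Team Alpha 69/114 = 60.5%, the Product team 102/136 = 75.0% → the Product team
P2: Team Alpha 317/608 = 52.1%, the Product team 376/654 = 57.5% → the Product team
P0: Team Alpha 569/2148 = 26.5%, the Product team 1060/2667 = 39.7% → the Product team
P1: Team Alpha 502/1125 = 44.6%, the Product team 366/722 = 50.7% → the Product team
Overall: Team Alpha 1457/3995 = 36.5%, the Product team 1904/4179 = 45.6% → the Product team
The Product team wins overall and in every ticket group — no reversal.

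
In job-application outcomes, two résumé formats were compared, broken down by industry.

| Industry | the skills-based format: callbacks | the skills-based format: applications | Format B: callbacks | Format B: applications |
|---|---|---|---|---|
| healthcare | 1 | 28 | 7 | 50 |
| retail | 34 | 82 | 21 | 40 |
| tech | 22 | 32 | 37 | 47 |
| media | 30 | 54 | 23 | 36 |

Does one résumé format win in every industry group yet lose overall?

No

Healthcare: the skills-based format 1/28 = 3.6%, Format B 7/50 = 14.0% → Format B
Retail: the skills-based format 34/82 = 41.5%, Format B 21/40 = 52.5% → Format B
Tech: the skills-based format 22/32 = 68.8%, Format B 37/47 = 78.7% → Format B
Media: the skills-based format 30/54 = 55.6%, Format B 23/36 = 63.9% → Format B
Overall: the skills-based format 87/196 = 44.4%, Format B 88/173 = 50.9% → Format B
Format B wins overall and in every industry group — no reversal.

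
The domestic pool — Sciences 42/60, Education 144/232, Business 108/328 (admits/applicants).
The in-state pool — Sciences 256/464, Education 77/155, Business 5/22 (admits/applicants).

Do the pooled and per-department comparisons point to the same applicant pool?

Sciences: the domestic pool 42/60 = 70.0%, the in-state pool 256/464 = 55.2% → the domestic pool
Education: the domestic pool 144/232 = 62.1%, the in-state pool 77/155 = 49.7% → the domestic pool
Business: the domestic pool 108/328 = 32.9%, the in-state pool 5/22 = 22.7% → the domestic pool
Overall: the domestic pool 294/620 = 47.4%, the in-state pool 338/641 = 52.7% → the in-state pool
The domestic pool wins each department group but the in-state pool wins overall — the comparison reverses. The domestic pool's applicants skew toward Business, which has a lower base rate.

No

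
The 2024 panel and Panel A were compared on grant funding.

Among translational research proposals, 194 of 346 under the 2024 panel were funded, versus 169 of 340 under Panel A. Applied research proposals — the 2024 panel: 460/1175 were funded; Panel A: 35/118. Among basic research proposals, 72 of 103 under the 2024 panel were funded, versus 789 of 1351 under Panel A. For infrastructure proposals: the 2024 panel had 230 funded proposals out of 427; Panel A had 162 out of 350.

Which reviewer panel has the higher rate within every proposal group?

the 2024 panel

Translational research: the 2024 panel 194/346 = 56.1%, Panel A 169/340 = 49.7% → the 2024 panel
Applied research: the 2024 panel 460/1175 = 39.1%, Panel A 35/118 = 29.7% → the 2024 panel
Basic research: the 2024 panel 72/103 = 69.9%, Panel A 789/1351 = 58.4% → the 2024 panel
Infrastructure: the 2024 panel 230/427 = 53.9%, Panel A 162/350 = 46.3% → the 2024 panel
The 2024 panel has the higher rate in all 4 groups.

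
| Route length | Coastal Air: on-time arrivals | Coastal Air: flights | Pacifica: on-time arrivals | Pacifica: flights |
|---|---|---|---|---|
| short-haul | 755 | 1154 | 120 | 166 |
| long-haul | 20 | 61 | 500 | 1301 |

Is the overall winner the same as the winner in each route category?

Short-haul: Coastal Air 755/1154 = 65.4%, Pacifica 120/166 = 72.3% → Pacifica
Long-haul: Coastal Air 20/61 = 32.8%, Pacifica 500/1301 = 38.4% → Pacifica
Overall: Coastal Air 775/1215 = 63.8%, Pacifica 620/1467 = 42.3% → Coastal Air
Pacifica wins each route group but Coastal Air wins overall — the comparison reverses. Pacifica's flights skew toward long-haul, which has a lower base rate.

No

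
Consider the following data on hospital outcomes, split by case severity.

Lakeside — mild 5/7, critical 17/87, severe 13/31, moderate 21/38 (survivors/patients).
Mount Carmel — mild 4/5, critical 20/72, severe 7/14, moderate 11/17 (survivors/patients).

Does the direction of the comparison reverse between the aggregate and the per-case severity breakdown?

No

Mild: Lakeside 5/7 = 71.4%, Mount Carmel 4/5 = 80.0% → Mount Carmel
Critical: Lakeside 17/87 = 19.5%, Mount Carmel 20/72 = 27.8% → Mount Carmel
Severe: Lakeside 13/31 = 41.9%, Mount Carmel 7/14 = 50.0% → Mount Carmel
Moderate: Lakeside 21/38 = 55.3%, Mount Carmel 11/17 = 64.7% → Mount Carmel
Overall: Lakeside 56/163 = 34.4%, Mount Carmel 42/108 = 38.9% → Mount Carmel
Mount Carmel wins overall and in every case group — no reversal.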